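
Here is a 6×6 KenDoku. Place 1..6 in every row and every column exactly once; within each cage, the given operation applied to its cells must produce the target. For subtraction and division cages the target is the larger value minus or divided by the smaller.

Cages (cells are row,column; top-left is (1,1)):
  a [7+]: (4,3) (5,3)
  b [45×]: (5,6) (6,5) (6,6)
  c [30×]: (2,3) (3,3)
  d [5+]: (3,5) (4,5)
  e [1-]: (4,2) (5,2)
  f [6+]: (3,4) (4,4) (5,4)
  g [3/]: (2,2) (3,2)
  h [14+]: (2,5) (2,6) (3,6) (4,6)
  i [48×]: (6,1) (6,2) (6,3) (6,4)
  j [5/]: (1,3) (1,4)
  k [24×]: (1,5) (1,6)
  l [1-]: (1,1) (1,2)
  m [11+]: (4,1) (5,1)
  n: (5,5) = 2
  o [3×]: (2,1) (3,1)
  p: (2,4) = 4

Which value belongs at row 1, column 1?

Cage p is a single given cell, which forces (2,4) = 4.
Cage n is given, so (5,5) = 2.
Cage b has product 45; hence (5,6) = 3.
The 3 cells of cage b must have product 45, leaving (6,5) = 3.
Cage b needs product 45, so (6,6) = 5.
The 4 cells of cage h must have sum 14, so (2,5) = 5.
Row 5 already has 3, so (5,4) = 1.
Cage j needs two cells with quotient 5, so (1,3) = 1.
1 is placed in column 4, leaving (1,4) = 5.
Row 2 already has 5, so (2,3) = 6.
Cage c's pair has product 30; hence (3,3) = 5.
5 is placed in column 3; hence (5,3) = 4.
4 is placed in column 3, which forces (6,3) = 2.
2 is placed in row 6, leaving (6,4) = 6.
Column 3 already has 2, so (4,3) = 3.
Row 4 already has 3, which forces (4,4) = 2.
Column 4 already has 2, leaving (3,4) = 3.
The two cells of cage o must have product 3, which forces (2,1) = 3.
Row 2 already has 3, leaving (2,2) = 2.
Row 2 already has 2; hence (2,6) = 1.
Row 3 now contains 3, leaving (3,1) = 1.
Row 3 now contains 1; hence (3,2) = 6.
Row 3 now contains 1, so (3,5) = 4.
Row 3 now contains 6, so (3,6) = 2.
Column 5 now contains 4; hence (4,5) = 1.
Column 6 already has 1, so (4,6) = 6.
Column 2 now contains 6, which forces (5,2) = 5.
1 is placed in column 1, leaving (6,1) = 4.
Row 6 now contains 4, so (6,2) = 1.
Column 1 now contains 4, leaving (1,1) = 2.
Cage l's pair has difference 1; hence (1,2) = 3.
Column 5 now contains 4; hence (1,5) = 6.
Column 6 already has 6, leaving (1,6) = 4.
Row 4 already has 6, so (4,1) = 5.
Column 2 now contains 5, which forces (4,2) = 4.
5 is placed in row 5, which forces (5,1) = 6.
Completed grid: 2 3 1 5 6 4 / 3 2 6 4 5 1 / 1 6 5 3 4 2 / 5 4 3 2 1 6 / 6 5 4 1 2 3 / 4 1 2 6 3 5.

2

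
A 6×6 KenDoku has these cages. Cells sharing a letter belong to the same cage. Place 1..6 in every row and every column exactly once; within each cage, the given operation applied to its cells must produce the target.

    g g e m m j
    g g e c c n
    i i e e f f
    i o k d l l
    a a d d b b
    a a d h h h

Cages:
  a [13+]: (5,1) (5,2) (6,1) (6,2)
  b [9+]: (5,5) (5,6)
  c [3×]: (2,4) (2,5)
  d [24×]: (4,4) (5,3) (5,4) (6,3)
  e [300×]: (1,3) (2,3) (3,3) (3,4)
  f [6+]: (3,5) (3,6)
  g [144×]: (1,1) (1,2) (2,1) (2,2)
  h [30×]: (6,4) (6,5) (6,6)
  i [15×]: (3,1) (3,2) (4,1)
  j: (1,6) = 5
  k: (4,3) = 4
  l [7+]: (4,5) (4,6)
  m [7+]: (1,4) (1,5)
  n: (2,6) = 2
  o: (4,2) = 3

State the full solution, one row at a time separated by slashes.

J is a freebie, which forces (1,6) = 5.
Cage n is given, so (2,6) = 2.
The 4 cells of cage e must have product 300; hence (3,4) = 5.
Cage o is given, so (4,2) = 3.
K is a freebie; hence (4,3) = 4.
Cage e has product 300; hence (2,3) = 5.
Cage i has product 15; hence (3,1) = 3.
Column 2 now contains 3, so (3,2) = 1.
Cage f needs two cells with sum 6; hence (3,5) = 2.
The two cells of cage f must have sum 6, so (3,6) = 4.
Cage i needs product 15, leaving (4,1) = 5.
Cage h has product 30, so (6,5) = 5.
Cage e needs product 300, so (1,3) = 2.
Row 3 now contains 2, leaving (3,3) = 6.
Cage d has product 24, leaving (4,4) = 2.
Cage d needs product 24; hence (5,4) = 4.
The only place for 3 in row 1 is (1,4).
Cage m needs two cells with sum 7, so (1,5) = 4.
3 is placed in column 4, which forces (2,4) = 1.
Cage c needs two cells with product 3, leaving (2,5) = 3.
3 is placed in column 5, leaving (5,5) = 6.
Row 5 already has 6; hence (5,6) = 3.
Column 4 already has 1; hence (6,4) = 6.
Row 6 already has 6; hence (6,6) = 1.
The 4 cells of cage g must have product 144, which forces (1,1) = 1.
Row 1 already has 4, leaving (1,2) = 6.
1 is placed in row 2, so (2,1) = 6.
The 4 cells of cage g must have product 144, leaving (2,2) = 4.
Column 5 already has 6, so (4,5) = 1.
Column 6 already has 1, so (4,6) = 6.
Cage a has sum 13, leaving (5,1) = 2.
Cage a has sum 13, so (5,2) = 5.
Row 5 already has 3, which forces (5,3) = 1.
Cage a has sum 13, leaving (6,1) = 4.
The 4 cells of cage a must have sum 13; hence (6,2) = 2.
Row 6 already has 1, so (6,3) = 3.

1 6 2 3 4 5 / 6 4 5 1 3 2 / 3 1 6 5 2 4 / 5 3 4 2 1 6 / 2 5 1 4 6 3 / 4 2 3 6 5 1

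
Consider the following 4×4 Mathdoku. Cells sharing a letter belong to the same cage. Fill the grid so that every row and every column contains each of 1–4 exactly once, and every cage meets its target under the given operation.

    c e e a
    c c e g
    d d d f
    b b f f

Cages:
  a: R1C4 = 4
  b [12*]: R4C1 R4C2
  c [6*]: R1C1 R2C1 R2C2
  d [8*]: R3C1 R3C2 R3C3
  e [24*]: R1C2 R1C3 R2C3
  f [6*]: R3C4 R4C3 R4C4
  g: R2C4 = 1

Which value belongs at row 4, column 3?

Cage a is given, leaving R1C4 = 4.
G is a freebie, so R2C4 = 1.
Cage c has product 6, which forces R1C1 = 1.
Cage e has product 24, leaving R2C3 = 4.
Cage f has product 6, which forces R4C3 = 1.
The 3 cells of cage d must have product 8, leaving R3C1 = 4.
The 3 cells of cage d must have product 8, leaving R3C2 = 1.
1 is placed in column 3, so R3C3 = 2.
Row 3 already has 2; hence R3C4 = 3.
Column 1 now contains 4, which forces R4C1 = 3.
Row 4 now contains 3, which forces R4C2 = 4.
Column 4 now contains 3; hence R4C4 = 2.
The 3 cells of cage e must have product 24; hence R1C2 = 2.
2 is placed in column 3; hence R1C3 = 3.
Column 1 already has 3, which forces R2C1 = 2.
The 3 cells of cage c must have product 6; hence R2C2 = 3.
Completed grid: 1 2 3 4 / 2 3 4 1 / 4 1 2 3 / 3 4 1 2.

1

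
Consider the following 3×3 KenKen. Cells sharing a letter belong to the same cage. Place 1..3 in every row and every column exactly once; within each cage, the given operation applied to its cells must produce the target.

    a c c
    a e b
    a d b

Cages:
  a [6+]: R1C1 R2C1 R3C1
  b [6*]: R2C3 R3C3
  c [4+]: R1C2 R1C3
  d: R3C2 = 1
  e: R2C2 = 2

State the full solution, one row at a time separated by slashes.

2 3 1 / 1 2 3 / 3 1 2

Cage e is a single given cell, leaving R2C2 = 2.
Row 2 now contains 2, so R2C3 = 3.
D is a freebie, leaving R3C2 = 1.
3 is placed in column 3, which forces R3C3 = 2.
Cage a has sum 6, which forces R1C1 = 2.
Column 2 now contains 1, which forces R1C2 = 3.
3 is placed in column 3, leaving R1C3 = 1.
3 is placed in row 2, so R2C1 = 1.
Row 3 already has 2, which forces R3C1 = 3.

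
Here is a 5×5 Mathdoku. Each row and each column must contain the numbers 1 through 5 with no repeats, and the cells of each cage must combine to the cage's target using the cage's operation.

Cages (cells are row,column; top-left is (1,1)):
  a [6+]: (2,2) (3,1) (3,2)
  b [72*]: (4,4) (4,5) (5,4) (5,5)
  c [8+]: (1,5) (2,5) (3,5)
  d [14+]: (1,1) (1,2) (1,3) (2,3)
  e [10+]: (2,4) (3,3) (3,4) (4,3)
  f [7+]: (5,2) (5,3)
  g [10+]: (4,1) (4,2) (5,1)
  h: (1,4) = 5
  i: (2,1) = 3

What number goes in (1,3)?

Cage h is given, leaving (1,4) = 5.
I is a freebie, so (2,1) = 3.
Cage d has sum 14, leaving (2,3) = 5.
The only place for 1 in row 1 is (1,5).
The only place for 5 in row 3 is (3,5).
Cage c has sum 8, which forces (2,5) = 2.
2 is placed in row 2, leaving (2,2) = 1.
Row 2 now contains 1, so (2,4) = 4.
Row 5 needs a 1, and only (5,1) is open for it.
1 is placed in column 1, which forces (3,1) = 2.
Cage a has sum 6, so (3,2) = 3.
Row 3 now contains 3; hence (3,4) = 1.
Column 1 now contains 2; hence (1,1) = 4.
Cage d has sum 14, so (1,2) = 2.
Cage d needs sum 14, so (1,3) = 3.
1 is placed in row 3, which forces (3,3) = 4.
Column 1 now contains 4, so (4,1) = 5.
5 is placed in row 4; hence (4,2) = 4.
Cage e needs sum 10; hence (4,3) = 1.
4 is placed in row 4, leaving (4,5) = 3.
4 is placed in column 2, so (5,2) = 5.
Column 3 already has 3, so (5,3) = 2.
Row 5 already has 2, which forces (5,4) = 3.
Column 5 now contains 3, leaving (5,5) = 4.
Row 4 now contains 3; hence (4,4) = 2.
Completed grid: 4 2 3 5 1 / 3 1 5 4 2 / 2 3 4 1 5 / 5 4 1 2 3 / 1 5 2 3 4.

3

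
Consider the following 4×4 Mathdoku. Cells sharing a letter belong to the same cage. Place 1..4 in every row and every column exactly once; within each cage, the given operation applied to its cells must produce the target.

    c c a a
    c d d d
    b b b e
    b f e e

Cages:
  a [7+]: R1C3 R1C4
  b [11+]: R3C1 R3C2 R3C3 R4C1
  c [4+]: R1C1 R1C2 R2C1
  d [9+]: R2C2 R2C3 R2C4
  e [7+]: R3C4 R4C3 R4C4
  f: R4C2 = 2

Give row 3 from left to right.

Cage c needs sum 4, so R1C1 = 2.
Cage c has sum 4, so R1C2 = 1.
The 3 cells of cage c must have sum 4, so R2C1 = 1.
Cage f is a single given cell; hence R4C2 = 2.
Cage b has sum 11, so R3C1 = 4.
The 4 cells of cage b must have sum 11; hence R3C2 = 3.
Cage b has sum 11, so R3C3 = 1.
3 is placed in row 3; hence R3C4 = 2.
Cage b has sum 11, leaving R4C1 = 3.
Row 4 now contains 3, so R4C3 = 4.
Row 4 already has 4, which forces R4C4 = 1.
Column 3 already has 4, so R1C3 = 3.
Cage a needs two cells with sum 7, which forces R1C4 = 4.
Column 2 already has 3, which forces R2C2 = 4.
The 3 cells of cage d must have sum 9, which forces R2C3 = 2.
Cage d has sum 9; hence R2C4 = 3.
The full grid is 2 1 3 4 / 1 4 2 3 / 4 3 1 2 / 3 2 4 1.

4 3 1 2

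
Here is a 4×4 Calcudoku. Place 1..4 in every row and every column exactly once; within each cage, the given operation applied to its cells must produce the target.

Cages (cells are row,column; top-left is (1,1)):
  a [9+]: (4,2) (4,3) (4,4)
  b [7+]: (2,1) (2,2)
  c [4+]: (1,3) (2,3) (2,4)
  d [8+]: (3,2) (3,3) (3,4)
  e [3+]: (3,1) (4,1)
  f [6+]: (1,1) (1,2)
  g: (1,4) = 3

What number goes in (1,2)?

Cage c has sum 4, so (1,3) = 1.
Cage g is a single given cell; hence (1,4) = 3.
Cage c has sum 4, leaving (2,3) = 2.
The 3 cells of cage c must have sum 4; hence (2,4) = 1.
1 is placed in column 4, which forces (3,4) = 4.
Column 4 now contains 4, which forces (4,4) = 2.
The two cells of cage e must have sum 3, so (3,1) = 2.
Cage d has sum 8, which forces (3,2) = 1.
4 is placed in row 3, which forces (3,3) = 3.
2 is placed in row 4, leaving (4,1) = 1.
Column 3 now contains 3, which forces (4,3) = 4.
Column 1 already has 2; hence (1,1) = 4.
Cage f's pair has sum 6, leaving (1,2) = 2.
Column 1 now contains 4, so (2,1) = 3.
Row 2 now contains 3; hence (2,2) = 4.
Row 4 already has 4; hence (4,2) = 3.
Completed grid: 4 2 1 3 / 3 4 2 1 / 2 1 3 4 / 1 3 4 2.

2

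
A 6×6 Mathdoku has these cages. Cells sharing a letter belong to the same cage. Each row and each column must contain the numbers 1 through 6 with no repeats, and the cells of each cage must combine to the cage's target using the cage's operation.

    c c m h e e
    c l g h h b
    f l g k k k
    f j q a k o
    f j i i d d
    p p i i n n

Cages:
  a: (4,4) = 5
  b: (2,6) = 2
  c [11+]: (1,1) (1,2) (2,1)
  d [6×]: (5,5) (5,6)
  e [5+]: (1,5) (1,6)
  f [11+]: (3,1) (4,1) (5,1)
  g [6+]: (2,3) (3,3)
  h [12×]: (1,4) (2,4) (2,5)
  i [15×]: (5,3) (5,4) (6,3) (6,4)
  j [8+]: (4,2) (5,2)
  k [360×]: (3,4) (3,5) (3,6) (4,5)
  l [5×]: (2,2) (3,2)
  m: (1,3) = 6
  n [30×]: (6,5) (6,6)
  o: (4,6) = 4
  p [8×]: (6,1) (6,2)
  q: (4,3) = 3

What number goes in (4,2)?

2

Cage m is a single given cell, so (1,3) = 6.
Cage b is given, so (2,6) = 2.
Q is a freebie; hence (4,3) = 3.
Cage a is a single given cell, which forces (4,4) = 5.
O is a freebie, which forces (4,6) = 4.
Row 4 already has 4; hence (4,5) = 6.
Column 5 now contains 6, leaving (6,5) = 5.
Row 6 now contains 5; hence (6,6) = 6.
The 4 cells of cage k must have product 360, which forces (3,6) = 5.
Row 4 now contains 6, so (4,2) = 2.
Cage j's pair has sum 8, leaving (5,2) = 6.
Cage i has product 15; hence (5,3) = 5.
Cage i needs product 15, which forces (5,4) = 1.
Cage d needs two cells with product 6, so (5,5) = 2.
Cage d's pair has product 6; hence (5,6) = 3.
Column 2 now contains 2; hence (6,2) = 4.
Row 6 now contains 5, leaving (6,3) = 1.
The 4 cells of cage i must have product 15, which forces (6,4) = 3.
Cage h has product 12, so (1,4) = 2.
Column 5 now contains 2, leaving (1,5) = 4.
Column 6 now contains 3, so (1,6) = 1.
The two cells of cage l must have product 5, so (2,2) = 5.
1 is placed in column 3, which forces (2,3) = 4.
The 3 cells of cage h must have product 12; hence (2,4) = 6.
The 3 cells of cage h must have product 12, so (2,5) = 1.
Cage f needs sum 11, leaving (3,1) = 6.
5 is placed in row 3; hence (3,2) = 1.
1 is placed in column 3; hence (3,3) = 2.
Cage k has product 360, leaving (3,4) = 4.
The 4 cells of cage k must have product 360; hence (3,5) = 3.
2 is placed in row 4; hence (4,1) = 1.
Row 5 now contains 3, leaving (5,1) = 4.
Row 6 already has 4; hence (6,1) = 2.
1 is placed in row 1, so (1,1) = 5.
Column 2 already has 5, leaving (1,2) = 3.
Row 2 already has 6, which forces (2,1) = 3.
The full grid is 5 3 6 2 4 1 / 3 5 4 6 1 2 / 6 1 2 4 3 5 / 1 2 3 5 6 4 / 4 6 5 1 2 3 / 2 4 1 3 5 6.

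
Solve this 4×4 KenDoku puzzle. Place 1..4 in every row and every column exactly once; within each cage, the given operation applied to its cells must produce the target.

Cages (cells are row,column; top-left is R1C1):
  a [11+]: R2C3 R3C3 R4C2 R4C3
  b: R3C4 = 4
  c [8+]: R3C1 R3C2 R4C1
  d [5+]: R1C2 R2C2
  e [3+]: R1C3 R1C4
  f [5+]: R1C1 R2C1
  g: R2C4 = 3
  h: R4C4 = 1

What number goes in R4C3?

3

G is a freebie, leaving R2C4 = 3.
Cage b is given, so R3C4 = 4.
H is a freebie, which forces R4C4 = 1.
The two cells of cage e must have sum 3, leaving R1C3 = 1.
Column 4 now contains 1; hence R1C4 = 2.
The 4 cells of cage a must have sum 11, so R4C2 = 2.
Cage d needs two cells with sum 5, leaving R1C2 = 4.
2 is placed in column 2, leaving R2C2 = 1.
Column 2 now contains 1, so R3C2 = 3.
Row 3 now contains 3, so R3C3 = 2.
4 is placed in row 1, leaving R1C1 = 3.
Row 2 now contains 1, which forces R2C1 = 2.
Column 3 already has 2; hence R2C3 = 4.
Row 3 already has 2; hence R3C1 = 1.
Cage c has sum 8, which forces R4C1 = 4.
Cage a needs sum 11, so R4C3 = 3.
Completed grid: 3 4 1 2 / 2 1 4 3 / 1 3 2 4 / 4 2 3 1.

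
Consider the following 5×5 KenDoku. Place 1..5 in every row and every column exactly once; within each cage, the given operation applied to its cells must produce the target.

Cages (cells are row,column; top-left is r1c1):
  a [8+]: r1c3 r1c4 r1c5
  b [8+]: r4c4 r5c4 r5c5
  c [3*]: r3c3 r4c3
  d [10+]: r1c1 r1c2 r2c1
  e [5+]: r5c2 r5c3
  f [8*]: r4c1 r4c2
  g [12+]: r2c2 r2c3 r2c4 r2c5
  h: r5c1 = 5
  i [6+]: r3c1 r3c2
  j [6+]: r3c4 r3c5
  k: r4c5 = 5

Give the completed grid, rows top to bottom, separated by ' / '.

K is a freebie, leaving r4c5 = 5.
Cage h is a single given cell; hence r5c1 = 5.
The only place for 3 in row 2 is r2c1.
In row 3, 3 can only go at r3c3, so r3c3 = 3.
3 is placed in column 3, so r4c3 = 1.
The only place for 3 in row 4 is r4c4.
In column 1, 1 can only go at r3c1, so r3c1 = 1.
Cage i's pair has sum 6, so r3c2 = 5.
The 3 cells of cage d must have sum 10, which forces r1c1 = 4.
Column 2 already has 5; hence r1c2 = 3.
Column 1 already has 4, so r4c1 = 2.
2 is placed in row 4, which forces r4c2 = 4.
3 is placed in column 2, so r5c2 = 1.
Column 2 already has 1, so r2c2 = 2.
The two cells of cage e must have sum 5, which forces r5c3 = 4.
The 3 cells of cage b must have sum 8, leaving r5c4 = 2.
Cage b has sum 8; hence r5c5 = 3.
Column 3 already has 4, leaving r2c3 = 5.
Column 4 now contains 2; hence r3c4 = 4.
The two cells of cage j must have sum 6, leaving r3c5 = 2.
5 is placed in column 3; hence r1c3 = 2.
Cage a needs sum 8; hence r1c4 = 5.
2 is placed in column 5, so r1c5 = 1.
Column 4 now contains 4, so r2c4 = 1.
Cage g needs sum 12; hence r2c5 = 4.

4 3 2 5 1 / 3 2 5 1 4 / 1 5 3 4 2 / 2 4 1 3 5 / 5 1 4 2 3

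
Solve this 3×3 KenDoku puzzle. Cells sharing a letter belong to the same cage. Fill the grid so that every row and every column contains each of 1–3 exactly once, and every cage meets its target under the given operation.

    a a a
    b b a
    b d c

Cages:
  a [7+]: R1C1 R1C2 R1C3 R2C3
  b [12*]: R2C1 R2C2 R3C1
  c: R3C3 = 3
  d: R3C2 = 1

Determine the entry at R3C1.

2

Cage b needs product 12, so R2C1 = 3.
Cage b has product 12; hence R2C2 = 2.
Cage a has sum 7; hence R2C3 = 1.
Cage b has product 12, leaving R3C1 = 2.
Cage d is a single given cell; hence R3C2 = 1.
C is a freebie, so R3C3 = 3.
Column 1 already has 2, which forces R1C1 = 1.
1 is placed in column 2; hence R1C2 = 3.
Column 3 already has 3, which forces R1C3 = 2.
Completed grid: 1 3 2 / 3 2 1 / 2 1 3.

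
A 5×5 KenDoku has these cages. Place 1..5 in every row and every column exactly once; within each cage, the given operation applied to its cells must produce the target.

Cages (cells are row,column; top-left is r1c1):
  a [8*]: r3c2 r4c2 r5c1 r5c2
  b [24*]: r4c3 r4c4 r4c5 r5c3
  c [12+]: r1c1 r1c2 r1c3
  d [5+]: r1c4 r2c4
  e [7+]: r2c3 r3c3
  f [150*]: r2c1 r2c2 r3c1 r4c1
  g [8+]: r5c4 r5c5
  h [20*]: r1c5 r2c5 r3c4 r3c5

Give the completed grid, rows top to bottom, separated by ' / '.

The 4 cells of cage f must have product 150, which forces r2c2 = 5.
Cage a has product 8, so r5c1 = 1.
Row 4 needs a 5, and only r4c1 is open for it.
Cage c has sum 12, which forces r1c3 = 5.
The 4 cells of cage h must have product 20, which forces r3c5 = 5.
5 is placed in column 5; hence r5c5 = 3.
Row 5 now contains 3, leaving r5c4 = 5.
In column 1, 4 can only go at r1c1, so r1c1 = 4.
Row 1 now contains 4, so r1c2 = 3.
Row 2 needs a 1, and only r2c5 is open for it.
Column 5 now contains 1, which forces r1c5 = 2.
Cage h needs product 20, leaving r3c4 = 2.
2 is placed in column 5, leaving r4c5 = 4.
2 is placed in row 1, so r1c4 = 1.
Cage f has product 150; hence r2c1 = 2.
The two cells of cage d must have sum 5; hence r2c4 = 4.
Row 3 already has 2; hence r3c1 = 3.
Row 3 now contains 3; hence r3c3 = 4.
Column 4 already has 1, so r4c4 = 3.
The 4 cells of cage b must have product 24, which forces r5c3 = 2.
Row 2 now contains 4, leaving r2c3 = 3.
Row 3 already has 4; hence r3c2 = 1.
The 4 cells of cage a must have product 8, which forces r4c2 = 2.
3 is placed in row 4, leaving r4c3 = 1.
Row 5 now contains 2; hence r5c2 = 4.

4 3 5 1 2 / 2 5 3 4 1 / 3 1 4 2 5 / 5 2 1 3 4 / 1 4 2 5 3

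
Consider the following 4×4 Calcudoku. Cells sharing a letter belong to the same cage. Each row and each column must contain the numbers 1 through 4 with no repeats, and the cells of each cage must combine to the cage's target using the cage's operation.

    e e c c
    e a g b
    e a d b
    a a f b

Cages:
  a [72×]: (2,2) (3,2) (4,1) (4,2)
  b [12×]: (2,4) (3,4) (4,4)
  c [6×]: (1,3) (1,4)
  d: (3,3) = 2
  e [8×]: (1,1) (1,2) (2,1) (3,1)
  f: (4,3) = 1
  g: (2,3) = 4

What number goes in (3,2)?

4

Cage e needs product 8, so (1,2) = 1.
Cage g is a single given cell, so (2,3) = 4.
Cage d is a single given cell, so (3,3) = 2.
Cage a needs product 72, which forces (4,1) = 3.
F is a freebie, so (4,3) = 1.
Row 4 now contains 1; hence (4,4) = 4.
Column 3 already has 2, leaving (1,3) = 3.
Cage c needs two cells with product 6, which forces (1,4) = 2.
Cage a has product 72; hence (2,2) = 3.
Row 2 already has 3; hence (2,4) = 1.
Cage a has product 72, leaving (3,2) = 4.
Column 4 already has 1, which forces (3,4) = 3.
Row 4 now contains 4, leaving (4,2) = 2.
Row 1 now contains 2, so (1,1) = 4.
Row 2 already has 1; hence (2,1) = 2.
4 is placed in row 3, which forces (3,1) = 1.
Completed grid: 4 1 3 2 / 2 3 4 1 / 1 4 2 3 / 3 2 1 4.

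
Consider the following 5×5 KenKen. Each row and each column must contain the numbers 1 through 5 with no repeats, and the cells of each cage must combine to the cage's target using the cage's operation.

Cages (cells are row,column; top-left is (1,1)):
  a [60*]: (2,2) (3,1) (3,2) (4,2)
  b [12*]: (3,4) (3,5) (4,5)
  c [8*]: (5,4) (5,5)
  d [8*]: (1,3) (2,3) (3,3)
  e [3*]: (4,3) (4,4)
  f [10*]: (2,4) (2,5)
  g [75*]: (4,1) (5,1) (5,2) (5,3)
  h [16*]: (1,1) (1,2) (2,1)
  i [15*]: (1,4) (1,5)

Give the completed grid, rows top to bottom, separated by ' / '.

1 4 2 5 3 / 4 3 1 2 5 / 2 5 4 3 1 / 5 2 3 1 4 / 3 1 5 4 2

Cage g has product 75, so (4,1) = 5.
Row 2 needs a 3, and only (2,2) is open for it.
The 4 cells of cage a must have product 60, which forces (3,2) = 5.
Column 2 now contains 5, so (5,2) = 1.
1 is placed in row 5, so (5,1) = 3.
The 4 cells of cage g must have product 75, leaving (5,3) = 5.
In row 2, 1 can only go at (2,3), so (2,3) = 1.
Column 3 already has 1, which forces (4,3) = 3.
Cage e needs two cells with product 3, leaving (4,4) = 1.
The only place for 1 in row 1 is (1,1).
The 3 cells of cage h must have product 16, leaving (1,2) = 4.
Row 1 already has 4, so (1,3) = 2.
The 3 cells of cage h must have product 16, so (2,1) = 4.
Column 1 now contains 1, which forces (3,1) = 2.
Column 3 now contains 2, which forces (3,3) = 4.
Row 3 now contains 2, so (3,4) = 3.
Row 3 already has 3, so (3,5) = 1.
Cage a needs product 60, so (4,2) = 2.
Row 4 already has 2, leaving (4,5) = 4.
4 is placed in column 5; hence (5,5) = 2.
Column 4 already has 3, so (1,4) = 5.
Cage i needs two cells with product 15, so (1,5) = 3.
Cage f's pair has product 10; hence (2,4) = 2.
2 is placed in column 5, leaving (2,5) = 5.
Row 5 now contains 2; hence (5,4) = 4.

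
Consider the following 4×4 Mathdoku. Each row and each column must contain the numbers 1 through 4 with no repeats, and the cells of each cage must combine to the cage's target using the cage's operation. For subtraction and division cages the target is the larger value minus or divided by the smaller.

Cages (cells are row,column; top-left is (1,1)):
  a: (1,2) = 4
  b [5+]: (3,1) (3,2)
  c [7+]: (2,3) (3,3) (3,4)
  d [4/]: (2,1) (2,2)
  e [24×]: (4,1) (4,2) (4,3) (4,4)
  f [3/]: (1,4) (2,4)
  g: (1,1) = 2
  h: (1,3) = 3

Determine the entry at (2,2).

1

Cage g is given, so (1,1) = 2.
Cage a is given, so (1,2) = 4.
H is a freebie; hence (1,3) = 3.
3 is placed in row 1, leaving (1,4) = 1.
Column 2 already has 4, so (2,2) = 1.
Column 4 now contains 1; hence (2,4) = 3.
Row 2 now contains 1, which forces (2,1) = 4.
4 is placed in row 2; hence (2,3) = 2.
Cage b needs two cells with sum 5; hence (3,1) = 3.
Cage b's pair has sum 5, leaving (3,2) = 2.
The 3 cells of cage c must have sum 7, leaving (3,3) = 1.
Row 3 already has 2, which forces (3,4) = 4.
Column 1 now contains 3, so (4,1) = 1.
2 is placed in column 2; hence (4,2) = 3.
Column 3 now contains 1, so (4,3) = 4.
Column 4 already has 4, so (4,4) = 2.
Filled in: 2 4 3 1 / 4 1 2 3 / 3 2 1 4 / 1 3 4 2.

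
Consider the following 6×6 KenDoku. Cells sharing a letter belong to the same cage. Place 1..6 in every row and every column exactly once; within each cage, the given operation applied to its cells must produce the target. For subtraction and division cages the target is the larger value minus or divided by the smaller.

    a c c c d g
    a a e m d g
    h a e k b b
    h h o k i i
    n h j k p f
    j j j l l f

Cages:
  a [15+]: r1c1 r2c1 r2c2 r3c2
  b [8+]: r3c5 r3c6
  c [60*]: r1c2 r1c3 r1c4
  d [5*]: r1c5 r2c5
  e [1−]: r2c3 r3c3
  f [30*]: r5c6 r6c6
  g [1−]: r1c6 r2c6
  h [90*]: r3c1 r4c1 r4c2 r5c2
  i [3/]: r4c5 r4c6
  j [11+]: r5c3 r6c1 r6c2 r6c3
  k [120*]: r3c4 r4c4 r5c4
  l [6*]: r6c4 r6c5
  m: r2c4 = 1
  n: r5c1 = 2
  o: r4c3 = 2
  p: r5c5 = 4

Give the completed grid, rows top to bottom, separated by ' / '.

Cage m is given; hence r2c4 = 1.
Row 2 now contains 1; hence r2c5 = 5.
Cage o is given; hence r4c3 = 2.
Cage n is a single given cell, which forces r5c1 = 2.
Cage p is given, so r5c5 = 4.
Column 5 already has 5, so r1c5 = 1.
Column 5 now contains 1, which forces r4c5 = 3.
Row 4 already has 3, so r4c6 = 1.
Column 5 already has 3, which forces r6c5 = 2.
Column 5 now contains 2, which forces r3c5 = 6.
Cage b needs two cells with sum 8, leaving r3c6 = 2.
Cage l's pair has product 6, leaving r6c4 = 3.
The 4 cells of cage j must have sum 11; hence r5c3 = 1.
The 4 cells of cage h must have product 90, so r3c1 = 1.
Row 5 now contains 1, so r5c2 = 3.
The 4 cells of cage a must have sum 15, leaving r2c2 = 2.
Cage j has sum 11; hence r6c2 = 1.
In row 1, 2 can only go at r1c4, so r1c4 = 2.
In row 1, 4 can only go at r1c6, so r1c6 = 4.
Cage g needs two cells with difference 1, leaving r2c6 = 3.
Cage a has sum 15; hence r3c2 = 4.
4 is placed in row 3, which forces r3c4 = 5.
Column 4 now contains 5; hence r5c4 = 6.
6 is placed in row 5, leaving r5c6 = 5.
Column 6 now contains 5; hence r6c6 = 6.
The two cells of cage e must have difference 1; hence r2c3 = 4.
Row 3 now contains 5, leaving r3c3 = 3.
6 is placed in column 4, so r4c4 = 4.
Column 3 already has 4, so r6c3 = 5.
Cage a has sum 15; hence r1c1 = 3.
Cage c needs product 60, leaving r1c2 = 5.
5 is placed in column 3, which forces r1c3 = 6.
4 is placed in row 2, which forces r2c1 = 6.
6 is placed in column 1, which forces r4c1 = 5.
Column 2 now contains 5, which forces r4c2 = 6.
5 is placed in row 6; hence r6c1 = 4.

3 5 6 2 1 4 / 6 2 4 1 5 3 / 1 4 3 5 6 2 / 5 6 2 4 3 1 / 2 3 1 6 4 5 / 4 1 5 3 2 6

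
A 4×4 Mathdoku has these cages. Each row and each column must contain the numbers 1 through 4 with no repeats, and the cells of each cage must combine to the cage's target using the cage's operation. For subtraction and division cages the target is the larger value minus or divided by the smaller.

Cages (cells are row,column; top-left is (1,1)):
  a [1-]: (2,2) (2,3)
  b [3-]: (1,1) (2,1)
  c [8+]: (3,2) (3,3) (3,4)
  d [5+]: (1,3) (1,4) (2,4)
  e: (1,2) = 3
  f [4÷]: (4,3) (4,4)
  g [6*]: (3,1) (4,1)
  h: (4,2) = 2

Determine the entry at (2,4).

Cage e is a single given cell, so (1,2) = 3.
3 is placed in row 1, leaving (1,4) = 1.
Column 4 now contains 1, which forces (2,4) = 2.
H is a freebie; hence (4,2) = 2.
Column 4 now contains 1, so (4,4) = 4.
Row 1 already has 1, which forces (1,1) = 4.
Row 1 already has 1, leaving (1,3) = 2.
Cage b needs two cells with difference 3, so (2,1) = 1.
The two cells of cage a must have difference 1, which forces (2,2) = 4.
Cage a's pair has difference 1, so (2,3) = 3.
Cage g's pair has product 6; hence (3,1) = 2.
4 is placed in column 2, which forces (3,2) = 1.
1 is placed in row 3, so (3,3) = 4.
4 is placed in column 4, so (3,4) = 3.
2 is placed in row 4; hence (4,1) = 3.
Row 4 now contains 4, which forces (4,3) = 1.
Filled in: 4 3 2 1 / 1 4 3 2 / 2 1 4 3 / 3 2 1 4.

2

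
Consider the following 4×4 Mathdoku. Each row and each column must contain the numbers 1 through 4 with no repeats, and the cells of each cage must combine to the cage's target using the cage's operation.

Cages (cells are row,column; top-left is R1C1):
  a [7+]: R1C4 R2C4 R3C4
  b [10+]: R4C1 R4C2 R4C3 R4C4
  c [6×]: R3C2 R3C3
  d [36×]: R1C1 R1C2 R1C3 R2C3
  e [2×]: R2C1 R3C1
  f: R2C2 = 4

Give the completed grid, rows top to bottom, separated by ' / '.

3 1 4 2 / 2 4 3 1 / 1 3 2 4 / 4 2 1 3

Cage f is given, leaving R2C2 = 4.
Cage d has product 36, so R2C3 = 3.
Column 3 already has 3; hence R3C3 = 2.
The two cells of cage e must have product 2; hence R2C1 = 2.
Row 2 already has 2, so R2C4 = 1.
Row 3 already has 2, so R3C1 = 1.
Row 3 already has 2, which forces R3C2 = 3.
Column 4 now contains 1, leaving R3C4 = 4.
Cage d needs product 36; hence R1C1 = 3.
3 is placed in column 2, so R1C2 = 1.
Cage d has product 36, so R1C3 = 4.
4 is placed in column 4, which forces R1C4 = 2.
3 is placed in column 1, so R4C1 = 4.
1 is placed in column 2, which forces R4C2 = 2.
4 is placed in column 3, leaving R4C3 = 1.
Column 4 now contains 2; hence R4C4 = 3.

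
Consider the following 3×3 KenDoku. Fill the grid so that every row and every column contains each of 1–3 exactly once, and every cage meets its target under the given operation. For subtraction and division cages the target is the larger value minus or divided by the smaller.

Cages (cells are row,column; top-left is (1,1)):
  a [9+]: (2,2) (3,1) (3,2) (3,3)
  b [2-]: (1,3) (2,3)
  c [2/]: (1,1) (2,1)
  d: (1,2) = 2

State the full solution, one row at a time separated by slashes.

1 2 3 / 2 3 1 / 3 1 2

Cage d is a single given cell, which forces (1,2) = 2.
Cage a has sum 9, leaving (2,2) = 3.
Row 2 now contains 3, which forces (2,3) = 1.
Column 2 already has 2, so (3,2) = 1.
Row 1 now contains 2, so (1,1) = 1.
Column 3 already has 1, leaving (1,3) = 3.
Row 2 already has 1, so (2,1) = 2.
Column 1 already has 2, so (3,1) = 3.
3 is placed in column 3, leaving (3,3) = 2.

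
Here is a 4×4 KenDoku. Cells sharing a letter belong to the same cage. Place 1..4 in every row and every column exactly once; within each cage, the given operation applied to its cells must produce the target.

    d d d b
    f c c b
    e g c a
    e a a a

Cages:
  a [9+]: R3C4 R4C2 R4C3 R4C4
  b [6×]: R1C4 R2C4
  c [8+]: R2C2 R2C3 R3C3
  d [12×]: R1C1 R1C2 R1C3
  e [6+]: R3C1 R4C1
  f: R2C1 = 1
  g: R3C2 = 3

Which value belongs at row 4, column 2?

Cage f is given, so R2C1 = 1.
Cage g is given, which forces R3C2 = 3.
Row 1 needs a 2, and only R1C4 is open for it.
Column 4 now contains 2, so R2C4 = 3.
Column 4 now contains 2, so R3C4 = 1.
Column 4 now contains 3; hence R4C4 = 4.
The 3 cells of cage c must have sum 8, which forces R2C2 = 2.
3 is placed in row 2, which forces R2C3 = 4.
Cage e needs two cells with sum 6; hence R3C1 = 4.
Row 3 now contains 1; hence R3C3 = 2.
Row 4 already has 4, so R4C1 = 2.
Row 4 already has 4, which forces R4C2 = 1.
Cage a needs sum 9, leaving R4C3 = 3.
Column 1 now contains 4; hence R1C1 = 3.
Column 2 now contains 1; hence R1C2 = 4.
Column 3 now contains 3, leaving R1C3 = 1.
The full grid is 3 4 1 2 / 1 2 4 3 / 4 3 2 1 / 2 1 3 4.

1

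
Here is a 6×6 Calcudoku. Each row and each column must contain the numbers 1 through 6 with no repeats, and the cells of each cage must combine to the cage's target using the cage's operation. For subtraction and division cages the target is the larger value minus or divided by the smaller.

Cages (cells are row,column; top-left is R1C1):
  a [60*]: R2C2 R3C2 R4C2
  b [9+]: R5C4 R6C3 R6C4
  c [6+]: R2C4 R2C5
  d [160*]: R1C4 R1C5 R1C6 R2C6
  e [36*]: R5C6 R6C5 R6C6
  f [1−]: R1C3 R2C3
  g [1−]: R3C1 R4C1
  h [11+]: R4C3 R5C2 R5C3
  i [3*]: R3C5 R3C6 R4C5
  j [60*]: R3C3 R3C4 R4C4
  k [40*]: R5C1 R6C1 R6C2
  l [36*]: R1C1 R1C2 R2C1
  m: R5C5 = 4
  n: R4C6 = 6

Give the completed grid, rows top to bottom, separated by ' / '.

1 6 3 4 2 5 / 6 3 2 1 5 4 / 2 4 5 6 3 1 / 3 5 4 2 1 6 / 5 1 6 3 4 2 / 4 2 1 5 6 3

Cage d has product 160, leaving R2C6 = 4.
Cage i needs product 3, leaving R3C5 = 3.
Cage i has product 3, so R3C6 = 1.
Cage i needs product 3, so R4C5 = 1.
Cage n is a single given cell, which forces R4C6 = 6.
M is a freebie; hence R5C5 = 4.
Cage d has product 160, so R1C4 = 4.
The two cells of cage c must have sum 6; hence R2C4 = 1.
Cage c's pair has sum 6, so R2C5 = 5.
Cage e has product 36; hence R6C5 = 6.
5 is placed in column 5, leaving R1C5 = 2.
The 4 cells of cage d must have product 160, which forces R1C6 = 5.
Cage f's pair has difference 1, leaving R2C3 = 2.
Cage l needs product 36, which forces R1C1 = 1.
Cage l has product 36, which forces R1C2 = 6.
1 is placed in row 1; hence R1C3 = 3.
Row 2 already has 2; hence R2C1 = 6.
Column 2 now contains 6, leaving R2C2 = 3.
Row 4 needs a 2, and only R4C4 is open for it.
Cage b needs sum 9, which forces R6C3 = 1.
Cage h needs sum 11; hence R4C3 = 4.
Cage a has product 60, which forces R3C2 = 4.
Row 4 now contains 4, leaving R4C2 = 5.
Column 2 already has 5, which forces R6C2 = 2.
Row 6 now contains 2; hence R6C6 = 3.
Row 3 now contains 4, which forces R3C1 = 2.
5 is placed in row 4; hence R4C1 = 3.
Cage k needs product 40, which forces R5C1 = 5.
Column 2 already has 2, so R5C2 = 1.
Cage h has sum 11, so R5C3 = 6.
The 3 cells of cage b must have sum 9, leaving R5C4 = 3.
3 is placed in column 6; hence R5C6 = 2.
Cage k has product 40, which forces R6C1 = 4.
Row 6 already has 3, leaving R6C4 = 5.
6 is placed in column 3, so R3C3 = 5.
Column 4 already has 5; hence R3C4 = 6.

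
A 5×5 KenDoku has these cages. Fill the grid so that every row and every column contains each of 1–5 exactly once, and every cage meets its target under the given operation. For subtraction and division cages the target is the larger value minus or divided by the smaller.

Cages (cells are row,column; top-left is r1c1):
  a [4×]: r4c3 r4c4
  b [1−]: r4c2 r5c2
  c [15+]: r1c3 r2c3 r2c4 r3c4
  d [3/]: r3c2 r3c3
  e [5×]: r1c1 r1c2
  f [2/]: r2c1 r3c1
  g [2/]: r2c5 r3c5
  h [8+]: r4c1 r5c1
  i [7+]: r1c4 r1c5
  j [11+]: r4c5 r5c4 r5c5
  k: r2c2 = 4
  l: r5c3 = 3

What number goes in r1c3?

2

K is a freebie, so r2c2 = 4.
Cage l is a single given cell, which forces r5c3 = 3.
Cage d's pair has quotient 3, which forces r3c2 = 3.
Column 3 already has 3, which forces r3c3 = 1.
The two cells of cage h must have sum 8; hence r4c1 = 3.
1 is placed in column 3, leaving r4c3 = 4.
4 is placed in row 4; hence r4c4 = 1.
3 is placed in row 5, so r5c1 = 5.
5 is placed in column 1, which forces r1c1 = 1.
Cage e needs two cells with product 5, so r1c2 = 5.
5 is placed in row 1; hence r1c3 = 2.
Column 1 already has 1, so r2c1 = 2.
2 is placed in column 3; hence r2c3 = 5.
The 4 cells of cage c must have sum 15, so r2c4 = 3.
Row 2 already has 2, which forces r2c5 = 1.
2 is placed in column 1, leaving r3c1 = 4.
Cage c has sum 15, so r3c4 = 5.
4 is placed in row 3, which forces r3c5 = 2.
Row 4 now contains 1, which forces r4c2 = 2.
Cage j needs sum 11, leaving r4c5 = 5.
Cage b needs two cells with difference 1, leaving r5c2 = 1.
Column 5 already has 2, so r5c5 = 4.
Column 4 now contains 3, which forces r1c4 = 4.
Column 5 now contains 4; hence r1c5 = 3.
Row 5 already has 4, which forces r5c4 = 2.
Completed grid: 1 5 2 4 3 / 2 4 5 3 1 / 4 3 1 5 2 / 3 2 4 1 5 / 5 1 3 2 4.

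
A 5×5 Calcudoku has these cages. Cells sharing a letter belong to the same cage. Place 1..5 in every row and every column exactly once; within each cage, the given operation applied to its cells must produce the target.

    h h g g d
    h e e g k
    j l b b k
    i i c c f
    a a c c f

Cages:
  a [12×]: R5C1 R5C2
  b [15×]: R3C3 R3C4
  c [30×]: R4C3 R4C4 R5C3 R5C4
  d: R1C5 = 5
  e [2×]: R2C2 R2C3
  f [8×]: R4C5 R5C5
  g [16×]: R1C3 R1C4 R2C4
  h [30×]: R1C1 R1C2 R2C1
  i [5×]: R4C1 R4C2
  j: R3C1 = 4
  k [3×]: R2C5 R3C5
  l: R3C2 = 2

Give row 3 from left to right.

Cage d is a single given cell, leaving R1C5 = 5.
Cage j is given, leaving R3C1 = 4.
L is a freebie, leaving R3C2 = 2.
Column 1 now contains 4, leaving R5C1 = 3.
Row 5 already has 3, so R5C2 = 4.
Row 5 now contains 4, leaving R5C5 = 2.
3 is placed in column 1, leaving R1C1 = 2.
Column 2 now contains 2, leaving R1C2 = 3.
2 is placed in row 1; hence R1C3 = 4.
4 is placed in row 1, so R1C4 = 1.
Cage h needs product 30, so R2C1 = 5.
Column 2 now contains 2; hence R2C2 = 1.
Cage e needs two cells with product 2, which forces R2C3 = 2.
Row 2 now contains 2, which forces R2C4 = 4.
Row 2 now contains 1, so R2C5 = 3.
Column 5 now contains 3, so R3C5 = 1.
5 is placed in column 1; hence R4C1 = 1.
1 is placed in column 2; hence R4C2 = 5.
Column 3 already has 2, which forces R4C3 = 3.
3 is placed in row 4, which forces R4C4 = 2.
Column 5 already has 2, which forces R4C5 = 4.
1 is placed in column 4, which forces R5C4 = 5.
Column 3 already has 3, so R3C3 = 5.
Column 4 now contains 5; hence R3C4 = 3.
Row 5 already has 5; hence R5C3 = 1.
The full grid is 2 3 4 1 5 / 5 1 2 4 3 / 4 2 5 3 1 / 1 5 3 2 4 / 3 4 1 5 2.

4 2 5 3 1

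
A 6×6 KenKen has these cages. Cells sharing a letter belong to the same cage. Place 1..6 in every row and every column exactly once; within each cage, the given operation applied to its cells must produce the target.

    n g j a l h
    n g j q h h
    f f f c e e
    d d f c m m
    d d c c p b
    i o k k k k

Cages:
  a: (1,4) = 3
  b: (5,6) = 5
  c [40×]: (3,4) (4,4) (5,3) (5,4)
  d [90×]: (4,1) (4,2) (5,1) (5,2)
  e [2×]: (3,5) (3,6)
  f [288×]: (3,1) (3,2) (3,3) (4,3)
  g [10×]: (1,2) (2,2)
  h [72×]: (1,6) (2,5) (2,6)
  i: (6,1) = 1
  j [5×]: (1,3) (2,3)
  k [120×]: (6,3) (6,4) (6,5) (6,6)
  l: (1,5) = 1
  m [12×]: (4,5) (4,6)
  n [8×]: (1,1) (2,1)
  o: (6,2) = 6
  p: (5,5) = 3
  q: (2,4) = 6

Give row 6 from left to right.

1 6 3 2 5 4

A is a freebie, so (1,4) = 3.
Cage l is given, leaving (1,5) = 1.
Cage q is given, which forces (2,4) = 6.
Column 5 already has 1, so (3,5) = 2.
Row 3 now contains 2, so (3,6) = 1.
Cage p is a single given cell; hence (5,5) = 3.
Cage b is a single given cell, leaving (5,6) = 5.
I is a freebie, which forces (6,1) = 1.
Cage o is a single given cell; hence (6,2) = 6.
Row 1 now contains 1, which forces (1,3) = 5.
The 3 cells of cage h must have product 72, so (1,6) = 6.
The two cells of cage j must have product 5; hence (2,3) = 1.
Column 5 already has 3; hence (2,5) = 4.
Cage h has product 72, so (2,6) = 3.
Cage f has product 288, so (4,3) = 4.
4 is placed in column 5; hence (4,5) = 6.
Column 6 now contains 3, which forces (4,6) = 2.
The 4 cells of cage d must have product 90, which forces (5,1) = 6.
The 4 cells of cage d must have product 90, which forces (5,2) = 1.
4 is placed in column 3; hence (5,3) = 2.
Row 5 now contains 2, which forces (5,4) = 4.
Column 3 already has 2; hence (6,3) = 3.
4 is placed in column 5; hence (6,5) = 5.
Column 6 now contains 2; hence (6,6) = 4.
The two cells of cage n must have product 8; hence (1,1) = 4.
5 is placed in row 1, which forces (1,2) = 2.
4 is placed in row 2, so (2,1) = 2.
The two cells of cage g must have product 10, so (2,2) = 5.
Column 1 now contains 4, so (3,1) = 3.
Row 3 already has 3; hence (3,2) = 4.
3 is placed in column 3, leaving (3,3) = 6.
4 is placed in column 4, so (3,4) = 5.
Column 1 now contains 3; hence (4,1) = 5.
Column 2 already has 5, so (4,2) = 3.
Cage c has product 40, leaving (4,4) = 1.
5 is placed in row 6, which forces (6,4) = 2.
Filled in: 4 2 5 3 1 6 / 2 5 1 6 4 3 / 3 4 6 5 2 1 / 5 3 4 1 6 2 / 6 1 2 4 3 5 / 1 6 3 2 5 4.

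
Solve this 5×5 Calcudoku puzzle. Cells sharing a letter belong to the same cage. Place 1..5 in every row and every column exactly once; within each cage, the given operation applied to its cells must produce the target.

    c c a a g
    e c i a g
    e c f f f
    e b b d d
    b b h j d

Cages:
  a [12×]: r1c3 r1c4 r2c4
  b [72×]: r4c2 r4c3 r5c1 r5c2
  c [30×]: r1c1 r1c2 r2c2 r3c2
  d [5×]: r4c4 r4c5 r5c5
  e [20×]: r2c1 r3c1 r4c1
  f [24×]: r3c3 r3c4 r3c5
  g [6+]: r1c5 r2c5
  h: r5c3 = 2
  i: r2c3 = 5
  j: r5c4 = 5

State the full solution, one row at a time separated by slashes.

2 5 1 3 4 / 1 3 5 4 2 / 5 1 4 2 3 / 4 2 3 1 5 / 3 4 2 5 1

Cage i is a single given cell, so r2c3 = 5.
Cage d needs product 5; hence r4c4 = 1.
Cage d has product 5, so r4c5 = 5.
H is a freebie, leaving r5c3 = 2.
J is a freebie, so r5c4 = 5.
Cage d has product 5, leaving r5c5 = 1.
Cage a has product 12, so r1c3 = 1.
Cage e has product 20, so r2c1 = 1.
The 3 cells of cage e must have product 20, which forces r3c1 = 5.
5 is placed in row 4, which forces r4c1 = 4.
Cage b has product 72; hence r4c2 = 2.
Cage b has product 72; hence r4c3 = 3.
4 is placed in column 1, leaving r5c1 = 3.
Row 5 already has 3, leaving r5c2 = 4.
Column 1 now contains 3, which forces r1c1 = 2.
The 4 cells of cage c must have product 30, so r1c2 = 5.
Row 1 already has 2, which forces r1c5 = 4.
2 is placed in column 2, so r2c2 = 3.
Row 2 already has 3; hence r2c4 = 4.
Column 5 now contains 4, so r2c5 = 2.
Cage c needs product 30, leaving r3c2 = 1.
Column 3 already has 3, so r3c3 = 4.
2 is placed in column 5, so r3c5 = 3.
Row 1 now contains 4, which forces r1c4 = 3.
3 is placed in row 3, which forces r3c4 = 2.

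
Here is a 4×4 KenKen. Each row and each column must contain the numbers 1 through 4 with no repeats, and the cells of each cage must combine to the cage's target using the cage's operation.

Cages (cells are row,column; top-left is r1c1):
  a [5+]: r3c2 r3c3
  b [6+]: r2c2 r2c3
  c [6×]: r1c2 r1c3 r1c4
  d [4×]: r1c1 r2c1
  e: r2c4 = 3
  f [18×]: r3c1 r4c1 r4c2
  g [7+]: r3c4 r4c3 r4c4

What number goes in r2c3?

Cage e is given; hence r2c4 = 3.
The 3 cells of cage f must have product 18, leaving r3c1 = 3.
The 3 cells of cage f must have product 18, so r4c1 = 2.
Cage f needs product 18, so r4c2 = 3.
Cage c needs product 6, so r1c3 = 3.
The 3 cells of cage g must have sum 7; hence r3c4 = 2.
The 3 cells of cage c must have product 6, which forces r1c2 = 2.
Column 4 already has 2, leaving r1c4 = 1.
Column 2 now contains 2, which forces r2c2 = 4.
Row 2 now contains 4, leaving r2c3 = 2.
Column 2 already has 4, which forces r3c2 = 1.
Row 3 now contains 1, which forces r3c3 = 4.
Column 3 now contains 4, which forces r4c3 = 1.
Column 4 already has 1, which forces r4c4 = 4.
Row 1 already has 1, leaving r1c1 = 4.
Row 2 now contains 4, leaving r2c1 = 1.
Completed grid: 4 2 3 1 / 1 4 2 3 / 3 1 4 2 / 2 3 1 4.

2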